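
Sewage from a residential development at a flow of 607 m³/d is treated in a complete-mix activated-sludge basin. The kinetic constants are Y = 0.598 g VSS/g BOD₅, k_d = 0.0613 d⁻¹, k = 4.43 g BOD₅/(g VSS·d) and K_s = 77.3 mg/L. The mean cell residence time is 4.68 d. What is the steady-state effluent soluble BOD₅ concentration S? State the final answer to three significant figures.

S ≈ 8.95 mg/L

For a completely mixed reactor with recycle the Lawrence–McCarty relation gives S = K_s·(1 + k_d·θ_c) / [θ_c·(Y·k − k_d) − 1] = 77.3 × (1 + 0.0613 × 4.68) / [4.68 × (0.598 × 4.43 − 0.0613) − 1] = 99.48 / 11.11 = 8.953 mg/L.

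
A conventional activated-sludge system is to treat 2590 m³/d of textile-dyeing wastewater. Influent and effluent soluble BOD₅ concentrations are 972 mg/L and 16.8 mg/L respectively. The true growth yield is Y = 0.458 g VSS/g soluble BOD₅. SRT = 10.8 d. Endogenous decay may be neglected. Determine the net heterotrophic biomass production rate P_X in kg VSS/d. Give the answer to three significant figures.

P_X ≈ 1130 kg VSS/d

No decay correction is needed, so Y_obs = Y = 0.458.
Mass of soluble BOD₅ removed per day: Q(S₀ − S) = 2590 × 955.2 g/m³ = 2474 kg/d.
So the net sludge growth is P_X = 0.4580 × 2474 = 1133 kg VSS/d.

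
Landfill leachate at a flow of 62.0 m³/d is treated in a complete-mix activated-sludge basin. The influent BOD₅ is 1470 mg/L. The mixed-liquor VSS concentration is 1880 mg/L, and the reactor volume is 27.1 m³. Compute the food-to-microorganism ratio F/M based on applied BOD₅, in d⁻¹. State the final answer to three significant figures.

F/M ≈ 1.79 d⁻¹

Food-to-microorganism ratio F/M = Q S₀ / (V X) = 62.0 × 1470 / (27.10 × 1880) = 1.789 d⁻¹.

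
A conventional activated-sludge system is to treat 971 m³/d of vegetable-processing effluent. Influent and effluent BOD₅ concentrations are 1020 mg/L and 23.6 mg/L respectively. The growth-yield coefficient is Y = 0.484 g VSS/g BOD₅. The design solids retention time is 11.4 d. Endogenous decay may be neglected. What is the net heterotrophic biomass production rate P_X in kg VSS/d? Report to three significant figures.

P_X ≈ 468 kg VSS/d

Since k_d ≈ 0, Y_obs = Y = 0.484 g VSS/g BOD₅.
Mass of BOD₅ removed per day: Q(S₀ − S) = 971 × 996.4 g/m³ = 967.5 kg/d.
So the net sludge growth is P_X = 0.4840 × 967.5 = 468.3 kg VSS/d.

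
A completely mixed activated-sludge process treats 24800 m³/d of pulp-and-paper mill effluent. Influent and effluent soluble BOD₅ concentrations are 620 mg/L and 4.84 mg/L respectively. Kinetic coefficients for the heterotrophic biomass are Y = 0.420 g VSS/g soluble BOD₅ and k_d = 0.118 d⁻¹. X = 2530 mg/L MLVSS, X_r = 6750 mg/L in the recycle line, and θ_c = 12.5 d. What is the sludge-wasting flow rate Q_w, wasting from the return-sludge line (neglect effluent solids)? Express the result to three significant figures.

Steady-state biomass mass balance: V·X·(1 + k_d·θ_c) = Y·Q·(S₀ − S)·θ_c, so V = 0.420 × 24800 × (620 − 4.84) × 12.5 / [2530 × (1 + 0.118 × 12.5)] = 8.01×10^7 / 6262 = 12791 m³.
Q_w = (V·X)/(θ_c X_r) = 12791 × 2530 / (12.5 × 6750) = 383.5 m³/d.

Q_w ≈ 384 m³/d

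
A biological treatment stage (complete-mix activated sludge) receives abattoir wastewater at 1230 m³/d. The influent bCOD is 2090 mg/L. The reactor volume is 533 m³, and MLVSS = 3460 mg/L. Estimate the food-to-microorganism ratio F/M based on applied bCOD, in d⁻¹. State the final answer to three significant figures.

F/M ≈ 1.39 d⁻¹

F/M = applied load / biomass = Q·S₀/(V·X) = 1230 × 2090 / (533.0 × 3460) = 1.394 d⁻¹.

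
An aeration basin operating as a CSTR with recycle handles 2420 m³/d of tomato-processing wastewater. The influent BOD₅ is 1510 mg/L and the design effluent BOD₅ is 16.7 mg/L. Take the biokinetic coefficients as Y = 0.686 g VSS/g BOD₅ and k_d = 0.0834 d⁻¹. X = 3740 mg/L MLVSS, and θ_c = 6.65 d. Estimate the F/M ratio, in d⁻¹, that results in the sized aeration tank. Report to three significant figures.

Rearranging the biomass balance for a CMAS with decay, V = Y·Q·ΔS·θ_c / [X·(1+k_d θ_c)] = 0.686 × 2420 × (1510 − 16.7) × 6.65 / [3740 × (1 + 0.0834 × 6.65)] = 1.65×10^7 / 5814 = 2835 m³.
F/M = applied load / biomass = Q·S₀/(V·X) = 2420 × 1510 / (2835 × 3740) = 0.3446 d⁻¹.

F/M ≈ 0.345 d⁻¹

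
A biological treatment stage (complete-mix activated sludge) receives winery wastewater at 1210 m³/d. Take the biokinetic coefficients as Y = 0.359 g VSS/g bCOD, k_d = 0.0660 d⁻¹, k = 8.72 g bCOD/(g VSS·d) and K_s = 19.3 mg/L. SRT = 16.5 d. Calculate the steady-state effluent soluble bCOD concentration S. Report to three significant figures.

S ≈ 0.813 mg/L

For a completely mixed reactor with recycle the Lawrence–McCarty relation gives S = K_s·(1 + k_d·θ_c) / [θ_c·(Y·k − k_d) − 1] = 19.3 × (1 + 0.0660 × 16.5) / [16.5 × (0.359 × 8.72 − 0.0660) − 1] = 40.32 / 49.56 = 0.8134 mg/L.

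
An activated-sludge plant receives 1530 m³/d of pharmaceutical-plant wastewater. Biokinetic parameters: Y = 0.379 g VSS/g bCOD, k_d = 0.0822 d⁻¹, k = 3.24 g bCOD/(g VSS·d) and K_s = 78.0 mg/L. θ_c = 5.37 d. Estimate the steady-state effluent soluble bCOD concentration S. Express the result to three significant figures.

S ≈ 21.8 mg/L

Effluent substrate depends only on kinetics and SRT: S = K_s(1 + k_d θ_c) / [θ_c(Yk − k_d) − 1] = 78.0 × (1 + 0.0822 × 5.37) / [5.37 × (0.379 × 3.24 − 0.0822) − 1] = 112.4 / 5.153 = 21.82 mg/L.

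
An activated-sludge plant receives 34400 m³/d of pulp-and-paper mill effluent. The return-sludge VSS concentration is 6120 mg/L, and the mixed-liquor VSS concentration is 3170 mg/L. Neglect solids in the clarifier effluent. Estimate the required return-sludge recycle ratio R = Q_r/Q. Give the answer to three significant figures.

R ≈ 1.07

Mass balance around the secondary clarifier (neglecting effluent solids): R = X / (X_r − X) = 3170 / (6120 − 3170) = 1.075.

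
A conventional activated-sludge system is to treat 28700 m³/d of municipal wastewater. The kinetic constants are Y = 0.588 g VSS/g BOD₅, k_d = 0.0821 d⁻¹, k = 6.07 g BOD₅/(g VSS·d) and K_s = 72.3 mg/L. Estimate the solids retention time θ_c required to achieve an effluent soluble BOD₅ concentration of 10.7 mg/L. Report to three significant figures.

θ_c ≈ 2.65 d

At the target effluent, Y k S/(K_s+S) = 0.588×6.07×10.7/83.00 = 0.4601 d⁻¹.
Then 1/θ_c = μ − k_d = 0.4601 − 0.0821 = 0.3780 d⁻¹, giving θ_c = 2.645 d.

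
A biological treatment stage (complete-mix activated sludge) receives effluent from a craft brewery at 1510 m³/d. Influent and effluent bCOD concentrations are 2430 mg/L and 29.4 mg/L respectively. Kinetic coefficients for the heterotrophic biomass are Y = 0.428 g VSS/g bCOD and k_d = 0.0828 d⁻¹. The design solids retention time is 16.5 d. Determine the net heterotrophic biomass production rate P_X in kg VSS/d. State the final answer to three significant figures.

P_X ≈ 656 kg VSS/d

Y_obs = Y / (1 + k_d θ_c) = 0.428 / (1 + 0.0828 × 16.5) = 0.428 / 2.366 = 0.1809.
Mass of bCOD removed per day: Q(S₀ − S) = 1510 × 2401 g/m³ = 3625 kg/d.
P_X = Y_obs · Q(S₀ − S) = 0.1809 × 3625 = 655.7 kg VSS/d.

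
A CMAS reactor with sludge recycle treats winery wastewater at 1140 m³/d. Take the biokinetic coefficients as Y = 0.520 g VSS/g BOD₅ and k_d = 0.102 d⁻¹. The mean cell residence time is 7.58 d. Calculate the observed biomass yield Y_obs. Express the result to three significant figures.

Y_obs = Y / (1 + k_d θ_c) = 0.520 / (1 + 0.102 × 7.58) = 0.520 / 1.773 = 0.2933.

Y_obs ≈ 0.293 g VSS/g BOD₅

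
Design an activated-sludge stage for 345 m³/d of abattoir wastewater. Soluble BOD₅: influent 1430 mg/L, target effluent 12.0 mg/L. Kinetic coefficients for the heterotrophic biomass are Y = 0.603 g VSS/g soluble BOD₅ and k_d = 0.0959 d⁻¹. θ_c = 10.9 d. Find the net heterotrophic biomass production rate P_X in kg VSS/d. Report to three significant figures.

The observed yield is Y_obs = Y/(1 + k_d·θ_c) = 0.603 / (1 + 0.0959 × 10.9) = 0.603 / 2.045 = 0.2948 g VSS per g soluble BOD₅ removed.
Substrate removed = Q·(S₀ − S) = 345 m³/d × (1430 − 12.0) g/m³ = 4.89×10^5 g/d = 489.2 kg/d.
P_X = Y_obs · Q(S₀ − S) = 0.2948 × 489.2 = 144.2 kg VSS/d.

P_X ≈ 144 kg VSS/d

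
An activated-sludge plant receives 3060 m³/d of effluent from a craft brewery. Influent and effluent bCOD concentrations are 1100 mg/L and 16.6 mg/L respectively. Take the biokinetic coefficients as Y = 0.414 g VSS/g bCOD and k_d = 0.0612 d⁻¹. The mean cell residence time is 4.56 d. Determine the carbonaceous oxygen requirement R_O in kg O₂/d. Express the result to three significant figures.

R_O ≈ 1790 kg O₂/d

Y_obs = Y / (1 + k_d θ_c) = 0.414 / (1 + 0.0612 × 4.56) = 0.414 / 1.279 = 0.3237.
Q·(S₀ − S) = 3060 × (1100 − 16.6) × 10⁻³ = 3315 kg/d removed.
P_X = Y_obs·Q·(S₀ − S) = 0.3237 × 3315 = 1073 kg VSS/d.
R_O = Q·(S₀ − S) − 1.42·P_X = 3315 − 1.42 × 1073 = 1791 kg O₂/d.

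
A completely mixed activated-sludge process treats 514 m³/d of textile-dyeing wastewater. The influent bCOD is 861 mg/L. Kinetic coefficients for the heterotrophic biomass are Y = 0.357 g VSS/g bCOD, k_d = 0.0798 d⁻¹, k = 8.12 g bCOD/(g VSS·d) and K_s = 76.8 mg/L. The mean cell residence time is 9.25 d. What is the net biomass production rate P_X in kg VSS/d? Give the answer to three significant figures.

P_X ≈ 90.3 kg VSS/d

From the Monod/SRT balance for a CMAS, S = K_s·(1+k_d θ_c)/[θ_c·(Y k − k_d) − 1] = 76.8 × (1 + 0.0798 × 9.25) / [9.25 × (0.357 × 8.12 − 0.0798) − 1] = 133.5 / 25.08 = 5.323 mg/L.
The observed yield is Y_obs = Y/(1 + k_d·θ_c) = 0.357 / (1 + 0.0798 × 9.25) = 0.357 / 1.738 = 0.2054 g VSS per g bCOD removed.
ΔS = 861 − 5.32 = 855.7 mg/L, so the substrate removal rate is 514 × 855.7/1000 = 439.8 kg bCOD/d.
So the net sludge growth is P_X = 0.2054 × 439.8 = 90.33 kg VSS/d.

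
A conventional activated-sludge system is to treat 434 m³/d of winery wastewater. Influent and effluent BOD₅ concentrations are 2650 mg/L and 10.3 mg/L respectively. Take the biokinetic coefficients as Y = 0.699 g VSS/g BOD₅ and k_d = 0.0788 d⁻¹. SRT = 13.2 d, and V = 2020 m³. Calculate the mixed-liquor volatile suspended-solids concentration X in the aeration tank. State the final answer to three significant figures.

Solving the biomass balance for X: X = Y Q (S₀−S) θ_c / [V (1+k_d θ_c)] = 0.699 × 434 × (2650 − 10.3) × 13.2 / [2020 × (1 + 0.0788 × 13.2)] = 2565 mg/L.

X ≈ 2560 mg/L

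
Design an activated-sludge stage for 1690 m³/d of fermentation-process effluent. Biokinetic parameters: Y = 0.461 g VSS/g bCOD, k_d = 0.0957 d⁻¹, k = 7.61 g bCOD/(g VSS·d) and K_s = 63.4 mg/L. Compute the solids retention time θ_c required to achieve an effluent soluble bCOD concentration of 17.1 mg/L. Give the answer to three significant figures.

θ_c ≈ 1.54 d

At the target effluent, Y k S/(K_s+S) = 0.461×7.61×17.1/80.50 = 0.7452 d⁻¹.
θ_c = 1/(μ − k_d) = 1/(0.7452 − 0.0957) = 1/0.6495 = 1.540 d.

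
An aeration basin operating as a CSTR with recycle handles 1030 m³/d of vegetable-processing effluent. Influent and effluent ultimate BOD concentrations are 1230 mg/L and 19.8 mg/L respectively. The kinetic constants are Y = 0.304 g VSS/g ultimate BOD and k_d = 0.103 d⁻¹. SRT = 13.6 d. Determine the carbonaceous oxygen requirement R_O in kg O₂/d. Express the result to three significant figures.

R_O ≈ 1020 kg O₂/d

The observed yield is Y_obs = Y/(1 + k_d·θ_c) = 0.304 / (1 + 0.103 × 13.6) = 0.304 / 2.401 = 0.1266 g VSS per g ultimate BOD removed.
Q·(S₀ − S) = 1030 × (1230 − 19.8) × 10⁻³ = 1247 kg/d removed.
Net sludge production P_X = 0.1266 × 1247 = 157.8 kg VSS/d.
Carbonaceous O₂ demand = substrate oxidised − cell-mass equivalent = 1247 − 1.42 × 157.8 = 1022 kg O₂/d.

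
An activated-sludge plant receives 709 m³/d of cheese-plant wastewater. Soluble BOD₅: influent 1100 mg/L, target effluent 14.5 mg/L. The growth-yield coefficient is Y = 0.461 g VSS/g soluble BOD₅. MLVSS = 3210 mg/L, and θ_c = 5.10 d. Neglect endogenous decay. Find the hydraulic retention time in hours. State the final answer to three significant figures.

τ ≈ 19.1 h

With k_d = 0 the design equation reduces to V = Y Q (S₀−S) θ_c / X = 0.461 × 709 × (1100 − 14.5) × 5.10 / 3210 = 563.7 m³.
Hydraulic retention time τ = V/Q = 563.7 / 709 = 0.7951 d = 19.08 h.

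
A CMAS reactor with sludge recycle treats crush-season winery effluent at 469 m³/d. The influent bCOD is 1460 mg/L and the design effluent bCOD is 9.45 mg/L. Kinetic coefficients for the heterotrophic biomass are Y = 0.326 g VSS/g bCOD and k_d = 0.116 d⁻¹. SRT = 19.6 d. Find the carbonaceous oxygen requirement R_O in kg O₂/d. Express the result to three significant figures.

R_O ≈ 584 kg O₂/d

The observed yield is Y_obs = Y/(1 + k_d·θ_c) = 0.326 / (1 + 0.116 × 19.6) = 0.326 / 3.274 = 0.09958 g VSS per g bCOD removed.
Q·(S₀ − S) = 469 × (1460 − 9.45) × 10⁻³ = 680.3 kg/d removed.
Biomass synthesised: P_X = Y_obs × 680.3 = 67.75 kg VSS/d.
Carbonaceous O₂ demand = substrate oxidised − cell-mass equivalent = 680.3 − 1.42 × 67.75 = 584.1 kg O₂/d.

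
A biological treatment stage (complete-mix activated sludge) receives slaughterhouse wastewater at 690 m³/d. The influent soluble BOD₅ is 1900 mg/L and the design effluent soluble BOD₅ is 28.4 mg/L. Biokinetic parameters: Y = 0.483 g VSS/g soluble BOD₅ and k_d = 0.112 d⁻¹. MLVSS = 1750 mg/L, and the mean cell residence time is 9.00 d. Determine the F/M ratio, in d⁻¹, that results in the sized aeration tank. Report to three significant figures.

Rearranging the biomass balance for a CMAS with decay, V = Y·Q·ΔS·θ_c / [X·(1+k_d θ_c)] = 0.483 × 690 × (1900 − 28.4) × 9.00 / [1750 × (1 + 0.112 × 9.00)] = 5.61×10^6 / 3514 = 1598 m³.
Food-to-microorganism ratio F/M = Q S₀ / (V X) = 690 × 1900 / (1598 × 1750) = 0.4689 d⁻¹.

F/M ≈ 0.469 d⁻¹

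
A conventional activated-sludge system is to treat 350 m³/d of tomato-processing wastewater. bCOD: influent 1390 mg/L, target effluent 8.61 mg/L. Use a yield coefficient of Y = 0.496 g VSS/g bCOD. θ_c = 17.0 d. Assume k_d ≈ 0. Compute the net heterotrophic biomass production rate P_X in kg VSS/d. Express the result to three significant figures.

P_X ≈ 240 kg VSS/d

Since k_d ≈ 0, Y_obs = Y = 0.496 g VSS/g bCOD.
Substrate removed = Q·(S₀ − S) = 350 m³/d × (1390 − 8.61) g/m³ = 4.83×10^5 g/d = 483.5 kg/d.
P_X = Y_obs · Q(S₀ − S) = 0.4960 × 483.5 = 239.8 kg VSS/d.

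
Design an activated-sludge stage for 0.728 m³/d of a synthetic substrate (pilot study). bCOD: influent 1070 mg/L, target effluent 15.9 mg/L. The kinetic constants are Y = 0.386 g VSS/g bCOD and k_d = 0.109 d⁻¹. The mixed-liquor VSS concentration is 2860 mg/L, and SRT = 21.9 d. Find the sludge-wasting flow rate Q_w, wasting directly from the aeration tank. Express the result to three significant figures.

Q_w ≈ 0.0306 m³/d

Steady-state biomass mass balance: V·X·(1 + k_d·θ_c) = Y·Q·(S₀ − S)·θ_c, so V = 0.386 × 0.728 × (1070 − 15.9) × 21.9 / [2860 × (1 + 0.109 × 21.9)] = 6.49×10^3 / 9687 = 0.6697 m³.
With mixed-liquor wasting, θ_c = V/Q_w, so Q_w = V/θ_c = 0.6697/21.9 = 0.03058 m³/d.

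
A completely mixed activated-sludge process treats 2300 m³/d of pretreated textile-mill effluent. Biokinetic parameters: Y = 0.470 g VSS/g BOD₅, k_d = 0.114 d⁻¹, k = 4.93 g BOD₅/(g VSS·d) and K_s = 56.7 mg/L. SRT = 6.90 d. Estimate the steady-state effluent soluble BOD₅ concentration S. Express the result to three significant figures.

S ≈ 7.13 mg/L

For a completely mixed reactor with recycle the Lawrence–McCarty relation gives S = K_s·(1 + k_d·θ_c) / [θ_c·(Y·k − k_d) − 1] = 56.7 × (1 + 0.114 × 6.90) / [6.90 × (0.470 × 4.93 − 0.114) − 1] = 101.3 / 14.20 = 7.133 mg/L.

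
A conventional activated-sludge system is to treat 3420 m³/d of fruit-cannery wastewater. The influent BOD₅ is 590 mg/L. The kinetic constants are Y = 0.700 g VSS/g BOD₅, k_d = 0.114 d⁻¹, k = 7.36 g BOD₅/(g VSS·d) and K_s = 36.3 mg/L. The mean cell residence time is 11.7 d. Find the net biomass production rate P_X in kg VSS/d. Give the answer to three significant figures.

From the Monod/SRT balance for a CMAS, S = K_s·(1+k_d θ_c)/[θ_c·(Y k − k_d) − 1] = 36.3 × (1 + 0.114 × 11.7) / [11.7 × (0.700 × 7.36 − 0.114) − 1] = 84.72 / 57.94 = 1.462 mg/L.
Y_obs = Y / (1 + k_d θ_c) = 0.700 / (1 + 0.114 × 11.7) = 0.700 / 2.334 = 0.2999.
Substrate removed = Q·(S₀ − S) = 3420 m³/d × (590 − 1.46) g/m³ = 2.01×10^6 g/d = 2013 kg/d.
Biomass produced: P_X = Y_obs·Q·ΔS = 0.2999 × 2013 ≈ 603.7 kg VSS/d.

P_X ≈ 604 kg VSS/d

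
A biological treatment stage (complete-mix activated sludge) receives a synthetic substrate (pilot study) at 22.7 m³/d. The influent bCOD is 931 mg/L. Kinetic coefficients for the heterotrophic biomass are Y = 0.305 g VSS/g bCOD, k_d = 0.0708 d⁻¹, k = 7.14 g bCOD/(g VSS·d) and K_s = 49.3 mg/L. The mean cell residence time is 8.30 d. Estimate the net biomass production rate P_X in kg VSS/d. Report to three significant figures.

From the Monod/SRT balance for a CMAS, S = K_s·(1+k_d θ_c)/[θ_c·(Y k − k_d) − 1] = 49.3 × (1 + 0.0708 × 8.30) / [8.30 × (0.305 × 7.14 − 0.0708) − 1] = 78.27 / 16.49 = 4.747 mg/L.
The observed yield is Y_obs = Y/(1 + k_d·θ_c) = 0.305 / (1 + 0.0708 × 8.30) = 0.305 / 1.588 = 0.1921 g VSS per g bCOD removed.
ΔS = 931 − 4.75 = 926.2 mg/L, so the substrate removal rate is 22.7 × 926.2/1000 = 21.03 kg bCOD/d.
Net biomass production P_X = Y_obs × Q·(S₀ − S) = 0.1921 × 21.03 = 4.039 kg VSS/d.

P_X ≈ 4.04 kg VSS/d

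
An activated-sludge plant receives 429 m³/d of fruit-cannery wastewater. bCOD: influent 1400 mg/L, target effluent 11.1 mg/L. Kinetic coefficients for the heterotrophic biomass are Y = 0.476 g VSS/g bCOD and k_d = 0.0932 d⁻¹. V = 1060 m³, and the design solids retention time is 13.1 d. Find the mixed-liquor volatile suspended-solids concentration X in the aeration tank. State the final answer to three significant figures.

X ≈ 1580 mg/L

X = Y·Q·ΔS·θ_c / [V·(1 + k_d θ_c)] = 0.476 × 429 × (1400 − 11.1) × 13.1 / [1060 × (1 + 0.0932 × 13.1)] = 1578 mg/L.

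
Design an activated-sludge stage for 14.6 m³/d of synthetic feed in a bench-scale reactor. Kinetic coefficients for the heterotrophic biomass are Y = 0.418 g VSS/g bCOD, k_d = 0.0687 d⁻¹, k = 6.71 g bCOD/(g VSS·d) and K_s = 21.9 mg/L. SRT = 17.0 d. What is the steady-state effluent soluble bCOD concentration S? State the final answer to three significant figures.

For a completely mixed reactor with recycle the Lawrence–McCarty relation gives S = K_s·(1 + k_d·θ_c) / [θ_c·(Y·k − k_d) − 1] = 21.9 × (1 + 0.0687 × 17.0) / [17.0 × (0.418 × 6.71 − 0.0687) − 1] = 47.48 / 45.51 = 1.043 mg/L.

S ≈ 1.04 mg/L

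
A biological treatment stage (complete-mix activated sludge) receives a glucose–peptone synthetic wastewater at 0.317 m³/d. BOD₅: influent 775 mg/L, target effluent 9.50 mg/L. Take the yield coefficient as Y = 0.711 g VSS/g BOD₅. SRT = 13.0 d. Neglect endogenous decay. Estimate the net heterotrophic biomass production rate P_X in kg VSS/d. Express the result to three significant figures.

P_X ≈ 0.173 kg VSS/d

With endogenous decay neglected, the observed yield equals the true yield: Y_obs = Y = 0.711 g VSS/g BOD₅.
Q·(S₀ − S) = 0.317 × (775 − 9.50) × 10⁻³ = 0.2427 kg/d removed.
Biomass produced: P_X = Y_obs·Q·ΔS = 0.7110 × 0.2427 ≈ 0.1725 kg VSS/d.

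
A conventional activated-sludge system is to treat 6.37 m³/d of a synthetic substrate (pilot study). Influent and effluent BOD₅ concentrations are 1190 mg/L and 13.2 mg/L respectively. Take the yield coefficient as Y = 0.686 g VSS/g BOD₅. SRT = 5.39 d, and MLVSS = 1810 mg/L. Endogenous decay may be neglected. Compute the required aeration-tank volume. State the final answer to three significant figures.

V ≈ 15.3 m³

With k_d = 0 the design equation reduces to V = Y Q (S₀−S) θ_c / X = 0.686 × 6.37 × (1190 − 13.2) × 5.39 / 1810 = 15.31 m³.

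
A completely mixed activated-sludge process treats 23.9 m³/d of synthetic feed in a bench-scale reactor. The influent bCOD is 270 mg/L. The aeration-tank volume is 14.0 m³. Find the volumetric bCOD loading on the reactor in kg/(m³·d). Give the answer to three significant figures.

L_v = Q S₀ / V = 23.9 × 270 × 10⁻³ / 14.00 = 0.4609 kg/(m³·d).

L_v ≈ 0.461 kg bCOD/(m³·d)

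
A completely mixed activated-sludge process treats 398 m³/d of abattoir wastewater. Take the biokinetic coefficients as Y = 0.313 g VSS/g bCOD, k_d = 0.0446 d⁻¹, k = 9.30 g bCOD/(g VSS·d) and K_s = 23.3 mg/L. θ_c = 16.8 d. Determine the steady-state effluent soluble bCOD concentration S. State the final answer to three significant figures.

S ≈ 0.864 mg/L

Effluent substrate depends only on kinetics and SRT: S = K_s(1 + k_d θ_c) / [θ_c(Yk − k_d) − 1] = 23.3 × (1 + 0.0446 × 16.8) / [16.8 × (0.313 × 9.30 − 0.0446) − 1] = 40.76 / 47.15 = 0.8644 mg/L.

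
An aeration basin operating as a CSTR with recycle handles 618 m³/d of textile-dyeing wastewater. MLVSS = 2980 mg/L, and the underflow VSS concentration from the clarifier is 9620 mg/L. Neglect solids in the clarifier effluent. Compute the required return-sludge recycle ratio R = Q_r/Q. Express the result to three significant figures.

R ≈ 0.449

Mass balance around the secondary clarifier (neglecting effluent solids): R = X / (X_r − X) = 2980 / (9620 − 2980) = 0.4488.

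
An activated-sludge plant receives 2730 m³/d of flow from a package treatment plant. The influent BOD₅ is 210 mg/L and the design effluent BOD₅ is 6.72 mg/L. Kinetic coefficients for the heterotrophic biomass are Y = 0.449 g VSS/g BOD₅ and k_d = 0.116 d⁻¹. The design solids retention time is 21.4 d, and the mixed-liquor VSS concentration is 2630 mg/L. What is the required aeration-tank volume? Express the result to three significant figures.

Steady-state biomass mass balance: V·X·(1 + k_d·θ_c) = Y·Q·(S₀ − S)·θ_c, so V = 0.449 × 2730 × (210 − 6.72) × 21.4 / [2630 × (1 + 0.116 × 21.4)] = 5.33×10^6 / 9159 = 582.2 m³.

V ≈ 582 m³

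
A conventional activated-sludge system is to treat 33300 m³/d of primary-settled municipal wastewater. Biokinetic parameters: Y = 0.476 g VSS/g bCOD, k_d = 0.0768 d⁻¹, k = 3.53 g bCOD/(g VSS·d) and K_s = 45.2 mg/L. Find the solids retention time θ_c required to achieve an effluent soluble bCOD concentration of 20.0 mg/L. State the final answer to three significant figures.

θ_c ≈ 2.28 d

From 1/θ_c = Y·k·S/(K_s + S) − k_d: Y·k·S/(K_s+S) = 0.476 × 3.53 × 20.0 / (45.2 + 20.0) = 0.5154 d⁻¹.
θ_c = 1/(μ − k_d) = 1/(0.5154 − 0.0768) = 1/0.4386 = 2.280 d.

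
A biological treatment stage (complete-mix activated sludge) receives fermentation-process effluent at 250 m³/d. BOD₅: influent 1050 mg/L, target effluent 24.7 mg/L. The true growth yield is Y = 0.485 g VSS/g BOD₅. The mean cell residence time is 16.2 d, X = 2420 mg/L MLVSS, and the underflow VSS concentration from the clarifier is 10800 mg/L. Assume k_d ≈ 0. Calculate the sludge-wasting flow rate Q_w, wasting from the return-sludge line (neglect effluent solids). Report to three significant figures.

Biomass mass balance (decay neglected): V·X = Y·Q·(S₀ − S)·θ_c, so V = 0.485 × 250 × (1050 − 24.7) × 16.2 / 2420 = 832.2 m³.
Q_w = (V·X)/(θ_c X_r) = 832.2 × 2420 / (16.2 × 10800) = 11.51 m³/d.

Q_w ≈ 11.5 m³/d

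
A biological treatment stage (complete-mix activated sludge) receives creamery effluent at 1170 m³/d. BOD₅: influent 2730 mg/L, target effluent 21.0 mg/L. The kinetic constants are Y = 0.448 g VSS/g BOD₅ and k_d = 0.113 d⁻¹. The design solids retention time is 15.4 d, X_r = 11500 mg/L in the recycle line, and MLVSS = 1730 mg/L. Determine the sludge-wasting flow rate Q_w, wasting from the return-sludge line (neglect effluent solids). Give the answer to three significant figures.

From the SRT design equation V = Y Q (S₀−S) θ_c / [X (1 + k_d θ_c)] = 0.448 × 1170 × (2730 − 21.0) × 15.4 / [1730 × (1 + 0.113 × 15.4)] = 2.19×10^7 / 4741 = 4613 m³.
Wasting from the return line (neglecting effluent solids): Q_w = V·X / (θ_c·X_r) = 4613 × 1730 / (15.4 × 11500) = 45.06 m³/d.

Q_w ≈ 45.1 m³/d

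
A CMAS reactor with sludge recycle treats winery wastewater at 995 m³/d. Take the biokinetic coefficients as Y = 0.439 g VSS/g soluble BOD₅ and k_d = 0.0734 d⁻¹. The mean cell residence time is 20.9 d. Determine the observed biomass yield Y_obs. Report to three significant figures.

Y_obs ≈ 0.173 g VSS/g soluble BOD₅

Observed yield with endogenous decay: Y_obs = Y / (1 + k_d·θ_c) = 0.439 / (1 + 0.0734 × 20.9) = 0.439 / 2.534 = 0.1732 g VSS/g soluble BOD₅.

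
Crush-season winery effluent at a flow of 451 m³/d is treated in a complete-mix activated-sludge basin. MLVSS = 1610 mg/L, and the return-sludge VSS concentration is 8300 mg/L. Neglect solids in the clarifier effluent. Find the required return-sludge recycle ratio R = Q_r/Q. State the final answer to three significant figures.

R ≈ 0.241

Solids balance on the clarifier gives (1+R)X = R·X_r, so R = X/(X_r − X) = 1610 / (8300 − 1610) = 0.2407.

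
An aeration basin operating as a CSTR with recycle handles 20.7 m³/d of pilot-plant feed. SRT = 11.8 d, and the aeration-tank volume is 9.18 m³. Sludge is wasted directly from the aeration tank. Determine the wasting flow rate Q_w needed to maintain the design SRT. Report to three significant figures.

Q_w ≈ 0.778 m³/d

With mixed-liquor wasting, θ_c = V/Q_w, so Q_w = V/θ_c = 9.180/11.8 = 0.7780 m³/d.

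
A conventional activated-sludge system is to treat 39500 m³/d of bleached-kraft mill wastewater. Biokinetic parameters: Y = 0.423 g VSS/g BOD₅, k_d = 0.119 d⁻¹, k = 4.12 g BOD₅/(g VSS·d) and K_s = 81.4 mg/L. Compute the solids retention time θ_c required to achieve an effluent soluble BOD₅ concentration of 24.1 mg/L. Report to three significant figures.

θ_c ≈ 3.58 d

At the target effluent, Y k S/(K_s+S) = 0.423×4.12×24.1/105.5 = 0.3981 d⁻¹.
θ_c = 1/(μ − k_d) = 1/(0.3981 − 0.119) = 1/0.2791 = 3.583 d.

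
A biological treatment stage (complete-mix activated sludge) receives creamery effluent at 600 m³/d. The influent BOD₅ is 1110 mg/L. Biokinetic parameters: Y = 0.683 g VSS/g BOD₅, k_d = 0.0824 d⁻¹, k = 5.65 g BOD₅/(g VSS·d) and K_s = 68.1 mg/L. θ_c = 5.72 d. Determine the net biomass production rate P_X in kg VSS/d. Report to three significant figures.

For a completely mixed reactor with recycle the Lawrence–McCarty relation gives S = K_s·(1 + k_d·θ_c) / [θ_c·(Y·k − k_d) − 1] = 68.1 × (1 + 0.0824 × 5.72) / [5.72 × (0.683 × 5.65 − 0.0824) − 1] = 100.2 / 20.60 = 4.864 mg/L.
Correct the yield for decay: Y_obs = Y/(1 + k_d θ_c) = 0.683 / (1 + 0.0824 × 5.72) = 0.683 / 1.471 = 0.4642.
Mass of BOD₅ removed per day: Q(S₀ − S) = 600 × 1105 g/m³ = 663.1 kg/d.
P_X = Y_obs · Q(S₀ − S) = 0.4642 × 663.1 = 307.8 kg VSS/d.

P_X ≈ 308 kg VSS/d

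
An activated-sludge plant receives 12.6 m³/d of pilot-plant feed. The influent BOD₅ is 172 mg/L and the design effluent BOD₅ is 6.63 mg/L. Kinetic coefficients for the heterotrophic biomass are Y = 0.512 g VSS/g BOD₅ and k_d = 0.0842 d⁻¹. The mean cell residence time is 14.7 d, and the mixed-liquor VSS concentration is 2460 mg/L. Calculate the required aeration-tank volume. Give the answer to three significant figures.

From the SRT design equation V = Y Q (S₀−S) θ_c / [X (1 + k_d θ_c)] = 0.512 × 12.6 × (172 − 6.63) × 14.7 / [2460 × (1 + 0.0842 × 14.7)] = 1.57×10^4 / 5505 = 2.849 m³.

V ≈ 2.85 m³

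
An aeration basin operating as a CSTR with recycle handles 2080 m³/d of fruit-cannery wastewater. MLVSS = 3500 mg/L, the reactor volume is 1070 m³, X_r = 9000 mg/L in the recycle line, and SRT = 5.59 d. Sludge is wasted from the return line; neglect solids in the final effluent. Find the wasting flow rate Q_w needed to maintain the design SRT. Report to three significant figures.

Q_w ≈ 74.4 m³/d

Wasting from the return line (neglecting effluent solids): Q_w = V·X / (θ_c·X_r) = 1070 × 3500 / (5.59 × 9000) = 74.44 m³/d.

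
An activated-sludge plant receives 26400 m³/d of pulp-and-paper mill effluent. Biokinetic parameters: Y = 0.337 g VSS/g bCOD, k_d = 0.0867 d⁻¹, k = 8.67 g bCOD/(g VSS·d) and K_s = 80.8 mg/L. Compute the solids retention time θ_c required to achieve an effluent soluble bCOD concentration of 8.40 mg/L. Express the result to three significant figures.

Specific growth rate at S = 8.40 mg/L: μ = YkS/(K_s+S) = 0.337·8.67·8.40/(80.8+8.40) = 0.2751 d⁻¹.
1/θ_c = 0.2751 − 0.0867 = 0.1884 d⁻¹, so θ_c = 5.307 d.

θ_c ≈ 5.31 d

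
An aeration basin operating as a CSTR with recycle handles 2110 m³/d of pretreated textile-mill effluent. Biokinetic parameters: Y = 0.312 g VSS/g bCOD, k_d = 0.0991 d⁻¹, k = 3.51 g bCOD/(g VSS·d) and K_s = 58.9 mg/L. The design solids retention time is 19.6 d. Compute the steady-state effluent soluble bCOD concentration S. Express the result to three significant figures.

From the Monod/SRT balance for a CMAS, S = K_s·(1+k_d θ_c)/[θ_c·(Y k − k_d) − 1] = 58.9 × (1 + 0.0991 × 19.6) / [19.6 × (0.312 × 3.51 − 0.0991) − 1] = 173.3 / 18.52 = 9.357 mg/L.

S ≈ 9.36 mg/L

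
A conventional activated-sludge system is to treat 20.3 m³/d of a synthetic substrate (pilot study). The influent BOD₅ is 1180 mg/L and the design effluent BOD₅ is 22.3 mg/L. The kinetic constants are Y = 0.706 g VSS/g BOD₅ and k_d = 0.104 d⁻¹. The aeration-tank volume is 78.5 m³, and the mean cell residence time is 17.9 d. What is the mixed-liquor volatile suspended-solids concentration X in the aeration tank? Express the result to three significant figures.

X ≈ 1320 mg/L

X = Y·Q·ΔS·θ_c / [V·(1 + k_d θ_c)] = 0.706 × 20.3 × (1180 − 22.3) × 17.9 / [78.5 × (1 + 0.104 × 17.9)] = 1322 mg/L.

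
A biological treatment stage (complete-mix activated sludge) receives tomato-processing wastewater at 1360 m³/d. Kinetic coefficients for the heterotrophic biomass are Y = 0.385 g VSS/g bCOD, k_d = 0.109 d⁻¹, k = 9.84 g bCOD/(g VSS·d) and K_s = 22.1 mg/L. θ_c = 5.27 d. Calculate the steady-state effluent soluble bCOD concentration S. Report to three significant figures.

S ≈ 1.89 mg/L

Effluent substrate depends only on kinetics and SRT: S = K_s(1 + k_d θ_c) / [θ_c(Yk − k_d) − 1] = 22.1 × (1 + 0.109 × 5.27) / [5.27 × (0.385 × 9.84 − 0.109) − 1] = 34.79 / 18.39 = 1.892 mg/L.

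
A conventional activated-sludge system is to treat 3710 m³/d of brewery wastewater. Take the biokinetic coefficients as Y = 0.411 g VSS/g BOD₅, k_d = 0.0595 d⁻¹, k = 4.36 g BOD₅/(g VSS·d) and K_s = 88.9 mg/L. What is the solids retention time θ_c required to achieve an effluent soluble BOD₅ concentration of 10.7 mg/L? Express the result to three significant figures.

θ_c ≈ 7.52 d

Specific growth rate at S = 10.7 mg/L: μ = YkS/(K_s+S) = 0.411·4.36·10.7/(88.9+10.7) = 0.1925 d⁻¹.
Then 1/θ_c = μ − k_d = 0.1925 − 0.0595 = 0.1330 d⁻¹, giving θ_c = 7.518 d.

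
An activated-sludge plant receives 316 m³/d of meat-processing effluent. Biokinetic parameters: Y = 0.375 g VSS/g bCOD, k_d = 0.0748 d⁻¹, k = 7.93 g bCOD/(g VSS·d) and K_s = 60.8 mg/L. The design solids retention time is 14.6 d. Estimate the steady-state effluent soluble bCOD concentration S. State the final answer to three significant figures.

S ≈ 3.08 mg/L

From the Monod/SRT balance for a CMAS, S = K_s·(1+k_d θ_c)/[θ_c·(Y k − k_d) − 1] = 60.8 × (1 + 0.0748 × 14.6) / [14.6 × (0.375 × 7.93 − 0.0748) − 1] = 127.2 / 41.32 = 3.078 mg/L.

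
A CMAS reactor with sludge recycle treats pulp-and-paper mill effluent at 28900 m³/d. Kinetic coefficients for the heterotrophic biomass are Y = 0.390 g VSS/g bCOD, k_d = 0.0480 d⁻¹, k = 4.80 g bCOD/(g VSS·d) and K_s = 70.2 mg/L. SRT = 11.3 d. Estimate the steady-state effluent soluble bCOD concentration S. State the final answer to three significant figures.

S ≈ 5.52 mg/L

Effluent substrate depends only on kinetics and SRT: S = K_s(1 + k_d θ_c) / [θ_c(Yk − k_d) − 1] = 70.2 × (1 + 0.0480 × 11.3) / [11.3 × (0.390 × 4.80 − 0.0480) − 1] = 108.3 / 19.61 = 5.521 mg/L.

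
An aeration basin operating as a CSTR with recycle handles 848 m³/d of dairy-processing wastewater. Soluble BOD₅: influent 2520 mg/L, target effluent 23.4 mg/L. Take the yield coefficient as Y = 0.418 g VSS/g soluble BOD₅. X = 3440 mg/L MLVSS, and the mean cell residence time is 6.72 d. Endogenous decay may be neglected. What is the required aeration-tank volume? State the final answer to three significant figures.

V ≈ 1730 m³

With k_d = 0 the design equation reduces to V = Y Q (S₀−S) θ_c / X = 0.418 × 848 × (2520 − 23.4) × 6.72 / 3440 = 1729 m³.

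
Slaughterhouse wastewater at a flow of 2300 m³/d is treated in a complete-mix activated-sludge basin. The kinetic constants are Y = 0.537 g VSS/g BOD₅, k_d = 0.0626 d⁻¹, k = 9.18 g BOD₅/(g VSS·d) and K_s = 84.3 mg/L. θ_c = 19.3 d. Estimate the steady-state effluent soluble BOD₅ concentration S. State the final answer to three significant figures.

S ≈ 2.00 mg/L

For a completely mixed reactor with recycle the Lawrence–McCarty relation gives S = K_s·(1 + k_d·θ_c) / [θ_c·(Y·k − k_d) − 1] = 84.3 × (1 + 0.0626 × 19.3) / [19.3 × (0.537 × 9.18 − 0.0626) − 1] = 186.1 / 92.93 = 2.003 mg/L.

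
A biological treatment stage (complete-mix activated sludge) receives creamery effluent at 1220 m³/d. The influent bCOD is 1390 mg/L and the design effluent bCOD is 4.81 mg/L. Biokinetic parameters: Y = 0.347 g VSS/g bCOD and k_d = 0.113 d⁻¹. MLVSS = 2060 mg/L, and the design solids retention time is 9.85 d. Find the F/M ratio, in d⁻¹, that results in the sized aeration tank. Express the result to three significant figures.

Rearranging the biomass balance for a CMAS with decay, V = Y·Q·ΔS·θ_c / [X·(1+k_d θ_c)] = 0.347 × 1220 × (1390 − 4.81) × 9.85 / [2060 × (1 + 0.113 × 9.85)] = 5.78×10^6 / 4353 = 1327 m³.
Food-to-microorganism ratio F/M = Q S₀ / (V X) = 1220 × 1390 / (1327 × 2060) = 0.6204 d⁻¹.

F/M ≈ 0.620 d⁻¹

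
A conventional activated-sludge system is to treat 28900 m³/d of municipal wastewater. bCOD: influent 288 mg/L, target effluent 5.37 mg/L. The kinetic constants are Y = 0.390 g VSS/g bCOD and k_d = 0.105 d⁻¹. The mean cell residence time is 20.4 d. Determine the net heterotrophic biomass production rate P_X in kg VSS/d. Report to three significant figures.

P_X ≈ 1010 kg VSS/d

The observed yield is Y_obs = Y/(1 + k_d·θ_c) = 0.390 / (1 + 0.105 × 20.4) = 0.390 / 3.142 = 0.1241 g VSS per g bCOD removed.
Q·(S₀ − S) = 28900 × (288 − 5.37) × 10⁻³ = 8168 kg/d removed.
P_X = Y_obs · Q(S₀ − S) = 0.1241 × 8168 = 1014 kg VSS/d.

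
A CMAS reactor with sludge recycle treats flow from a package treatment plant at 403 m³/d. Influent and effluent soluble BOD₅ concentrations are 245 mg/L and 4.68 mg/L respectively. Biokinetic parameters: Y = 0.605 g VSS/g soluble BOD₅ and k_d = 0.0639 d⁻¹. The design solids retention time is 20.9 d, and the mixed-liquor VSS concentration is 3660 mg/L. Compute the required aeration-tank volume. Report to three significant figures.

V ≈ 143 m³

Rearranging the biomass balance for a CMAS with decay, V = Y·Q·ΔS·θ_c / [X·(1+k_d θ_c)] = 0.605 × 403 × (245 − 4.68) × 20.9 / [3660 × (1 + 0.0639 × 20.9)] = 1.22×10^6 / 8548 = 143.3 m³.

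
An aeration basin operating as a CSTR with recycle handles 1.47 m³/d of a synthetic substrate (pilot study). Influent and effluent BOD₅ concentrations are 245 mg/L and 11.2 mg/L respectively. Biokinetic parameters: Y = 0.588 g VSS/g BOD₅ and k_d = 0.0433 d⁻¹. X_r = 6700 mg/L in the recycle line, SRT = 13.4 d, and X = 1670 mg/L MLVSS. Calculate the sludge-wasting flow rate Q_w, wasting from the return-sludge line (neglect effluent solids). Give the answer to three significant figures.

Q_w ≈ 0.0191 m³/d

Rearranging the biomass balance for a CMAS with decay, V = Y·Q·ΔS·θ_c / [X·(1+k_d θ_c)] = 0.588 × 1.47 × (245 − 11.2) × 13.4 / [1670 × (1 + 0.0433 × 13.4)] = 2.71×10^3 / 2639 = 1.026 m³.
θ_c = V·X/(Q_w·X_r) when wasting from the recycle, so Q_w = V·X/(θ_c·X_r) = 1.026 × 1670 / (13.4 × 6700) = 0.01909 m³/d.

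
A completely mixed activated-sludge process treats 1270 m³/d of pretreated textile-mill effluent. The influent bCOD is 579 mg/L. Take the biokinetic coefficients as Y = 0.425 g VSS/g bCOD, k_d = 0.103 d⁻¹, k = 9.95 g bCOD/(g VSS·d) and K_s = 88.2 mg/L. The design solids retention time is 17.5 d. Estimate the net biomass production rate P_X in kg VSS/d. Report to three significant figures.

Effluent substrate depends only on kinetics and SRT: S = K_s(1 + k_d θ_c) / [θ_c(Yk − k_d) − 1] = 88.2 × (1 + 0.103 × 17.5) / [17.5 × (0.425 × 9.95 − 0.103) − 1] = 247.2 / 71.20 = 3.472 mg/L.
Y_obs = Y / (1 + k_d θ_c) = 0.425 / (1 + 0.103 × 17.5) = 0.425 / 2.803 = 0.1517.
Q·(S₀ − S) = 1270 × (579 − 3.47) × 10⁻³ = 730.9 kg/d removed.
Net biomass production P_X = Y_obs × Q·(S₀ − S) = 0.1517 × 730.9 = 110.8 kg VSS/d.

P_X ≈ 111 kg VSS/d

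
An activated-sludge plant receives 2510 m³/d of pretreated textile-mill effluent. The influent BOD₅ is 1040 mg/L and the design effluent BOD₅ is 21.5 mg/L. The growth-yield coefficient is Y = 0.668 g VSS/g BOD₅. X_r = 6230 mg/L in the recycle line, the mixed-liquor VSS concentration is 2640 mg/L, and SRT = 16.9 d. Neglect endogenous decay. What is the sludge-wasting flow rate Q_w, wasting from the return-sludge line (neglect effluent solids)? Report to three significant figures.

Q_w ≈ 274 m³/d

V·X = Y·Q·ΔS·θ_c gives V = 0.668 × 2510 × (1040 − 21.5) × 16.9 / 2640 = 10932 m³.
Q_w = (V·X)/(θ_c X_r) = 10932 × 2640 / (16.9 × 6230) = 274.1 m³/d.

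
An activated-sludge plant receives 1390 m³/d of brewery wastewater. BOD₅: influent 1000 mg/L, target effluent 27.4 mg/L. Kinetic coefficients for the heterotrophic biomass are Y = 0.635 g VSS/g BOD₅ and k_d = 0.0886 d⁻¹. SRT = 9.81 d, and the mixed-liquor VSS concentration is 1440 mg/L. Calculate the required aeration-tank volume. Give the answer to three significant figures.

From the SRT design equation V = Y Q (S₀−S) θ_c / [X (1 + k_d θ_c)] = 0.635 × 1390 × (1000 − 27.4) × 9.81 / [1440 × (1 + 0.0886 × 9.81)] = 8.42×10^6 / 2692 = 3129 m³.

V ≈ 3130 m³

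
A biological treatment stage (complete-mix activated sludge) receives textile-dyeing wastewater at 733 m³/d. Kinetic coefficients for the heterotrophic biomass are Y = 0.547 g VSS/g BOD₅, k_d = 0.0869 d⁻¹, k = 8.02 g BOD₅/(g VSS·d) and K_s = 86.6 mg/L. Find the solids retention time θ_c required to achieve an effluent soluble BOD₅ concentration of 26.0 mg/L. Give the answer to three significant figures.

At the target effluent, Y k S/(K_s+S) = 0.547×8.02×26.0/112.6 = 1.013 d⁻¹.
1/θ_c = 1.013 − 0.0869 = 0.9261 d⁻¹, so θ_c = 1.080 d.

θ_c ≈ 1.08 d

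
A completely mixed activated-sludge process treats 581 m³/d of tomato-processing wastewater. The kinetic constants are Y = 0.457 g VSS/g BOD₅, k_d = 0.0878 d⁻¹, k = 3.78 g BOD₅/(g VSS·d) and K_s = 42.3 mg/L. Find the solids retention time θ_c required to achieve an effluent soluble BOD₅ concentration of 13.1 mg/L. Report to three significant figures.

θ_c ≈ 3.12 d

At the target effluent, Y k S/(K_s+S) = 0.457×3.78×13.1/55.40 = 0.4085 d⁻¹.
θ_c = 1/(μ − k_d) = 1/(0.4085 − 0.0878) = 1/0.3207 = 3.118 d.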